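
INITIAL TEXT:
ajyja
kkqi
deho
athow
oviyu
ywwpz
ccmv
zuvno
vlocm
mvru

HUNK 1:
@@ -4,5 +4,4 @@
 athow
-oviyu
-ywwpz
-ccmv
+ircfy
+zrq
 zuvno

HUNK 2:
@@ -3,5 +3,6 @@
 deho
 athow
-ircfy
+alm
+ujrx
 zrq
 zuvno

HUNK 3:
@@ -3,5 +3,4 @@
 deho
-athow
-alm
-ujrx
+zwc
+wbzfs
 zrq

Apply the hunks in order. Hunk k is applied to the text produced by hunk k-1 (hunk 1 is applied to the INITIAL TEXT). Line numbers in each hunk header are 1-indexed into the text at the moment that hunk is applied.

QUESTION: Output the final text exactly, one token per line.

Answer: ajyja
kkqi
deho
zwc
wbzfs
zrq
zuvno
vlocm
mvru

Derivation:
Hunk 1: at line 4 remove [oviyu,ywwpz,ccmv] add [ircfy,zrq] -> 9 lines: ajyja kkqi deho athow ircfy zrq zuvno vlocm mvru
Hunk 2: at line 3 remove [ircfy] add [alm,ujrx] -> 10 lines: ajyja kkqi deho athow alm ujrx zrq zuvno vlocm mvru
Hunk 3: at line 3 remove [athow,alm,ujrx] add [zwc,wbzfs] -> 9 lines: ajyja kkqi deho zwc wbzfs zrq zuvno vlocm mvru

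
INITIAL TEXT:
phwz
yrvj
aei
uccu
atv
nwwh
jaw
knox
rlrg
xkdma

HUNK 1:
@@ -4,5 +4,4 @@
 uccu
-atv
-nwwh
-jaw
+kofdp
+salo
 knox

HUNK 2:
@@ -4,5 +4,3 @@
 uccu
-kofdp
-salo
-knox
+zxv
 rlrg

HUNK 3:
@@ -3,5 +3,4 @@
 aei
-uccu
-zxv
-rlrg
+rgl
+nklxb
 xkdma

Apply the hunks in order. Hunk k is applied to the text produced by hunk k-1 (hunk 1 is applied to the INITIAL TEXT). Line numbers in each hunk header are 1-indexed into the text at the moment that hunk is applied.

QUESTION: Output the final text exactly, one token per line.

Hunk 1: at line 4 remove [atv,nwwh,jaw] add [kofdp,salo] -> 9 lines: phwz yrvj aei uccu kofdp salo knox rlrg xkdma
Hunk 2: at line 4 remove [kofdp,salo,knox] add [zxv] -> 7 lines: phwz yrvj aei uccu zxv rlrg xkdma
Hunk 3: at line 3 remove [uccu,zxv,rlrg] add [rgl,nklxb] -> 6 lines: phwz yrvj aei rgl nklxb xkdma

Answer: phwz
yrvj
aei
rgl
nklxb
xkdma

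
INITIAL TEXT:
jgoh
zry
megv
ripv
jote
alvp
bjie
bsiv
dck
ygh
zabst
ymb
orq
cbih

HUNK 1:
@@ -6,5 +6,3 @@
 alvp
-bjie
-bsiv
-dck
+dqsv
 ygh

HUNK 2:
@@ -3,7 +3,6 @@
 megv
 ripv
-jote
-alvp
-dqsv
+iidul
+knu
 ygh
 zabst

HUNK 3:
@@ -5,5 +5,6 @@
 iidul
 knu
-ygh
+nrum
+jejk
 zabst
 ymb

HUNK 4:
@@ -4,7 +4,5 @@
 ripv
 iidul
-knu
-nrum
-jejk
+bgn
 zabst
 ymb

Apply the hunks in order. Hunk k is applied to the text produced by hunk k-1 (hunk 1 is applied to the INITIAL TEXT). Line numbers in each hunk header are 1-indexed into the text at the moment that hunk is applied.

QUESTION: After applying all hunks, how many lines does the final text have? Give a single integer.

Hunk 1: at line 6 remove [bjie,bsiv,dck] add [dqsv] -> 12 lines: jgoh zry megv ripv jote alvp dqsv ygh zabst ymb orq cbih
Hunk 2: at line 3 remove [jote,alvp,dqsv] add [iidul,knu] -> 11 lines: jgoh zry megv ripv iidul knu ygh zabst ymb orq cbih
Hunk 3: at line 5 remove [ygh] add [nrum,jejk] -> 12 lines: jgoh zry megv ripv iidul knu nrum jejk zabst ymb orq cbih
Hunk 4: at line 4 remove [knu,nrum,jejk] add [bgn] -> 10 lines: jgoh zry megv ripv iidul bgn zabst ymb orq cbih
Final line count: 10

Answer: 10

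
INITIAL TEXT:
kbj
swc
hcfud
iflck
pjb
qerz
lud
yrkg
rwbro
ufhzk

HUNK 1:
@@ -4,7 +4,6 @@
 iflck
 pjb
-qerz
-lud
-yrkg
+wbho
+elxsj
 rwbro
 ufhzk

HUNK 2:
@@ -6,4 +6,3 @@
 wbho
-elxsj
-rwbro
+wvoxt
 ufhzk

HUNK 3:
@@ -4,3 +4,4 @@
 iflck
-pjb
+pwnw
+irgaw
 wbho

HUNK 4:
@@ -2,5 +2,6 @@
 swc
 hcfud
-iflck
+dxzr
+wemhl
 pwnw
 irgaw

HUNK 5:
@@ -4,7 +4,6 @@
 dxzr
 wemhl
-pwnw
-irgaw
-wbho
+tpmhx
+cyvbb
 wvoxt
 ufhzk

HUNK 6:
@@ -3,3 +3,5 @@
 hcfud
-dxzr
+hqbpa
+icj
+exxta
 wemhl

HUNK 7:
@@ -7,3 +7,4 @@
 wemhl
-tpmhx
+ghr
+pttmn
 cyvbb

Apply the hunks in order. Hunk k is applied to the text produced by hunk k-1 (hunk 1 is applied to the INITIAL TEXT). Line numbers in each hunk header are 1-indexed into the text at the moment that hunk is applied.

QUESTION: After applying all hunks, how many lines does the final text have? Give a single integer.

Hunk 1: at line 4 remove [qerz,lud,yrkg] add [wbho,elxsj] -> 9 lines: kbj swc hcfud iflck pjb wbho elxsj rwbro ufhzk
Hunk 2: at line 6 remove [elxsj,rwbro] add [wvoxt] -> 8 lines: kbj swc hcfud iflck pjb wbho wvoxt ufhzk
Hunk 3: at line 4 remove [pjb] add [pwnw,irgaw] -> 9 lines: kbj swc hcfud iflck pwnw irgaw wbho wvoxt ufhzk
Hunk 4: at line 2 remove [iflck] add [dxzr,wemhl] -> 10 lines: kbj swc hcfud dxzr wemhl pwnw irgaw wbho wvoxt ufhzk
Hunk 5: at line 4 remove [pwnw,irgaw,wbho] add [tpmhx,cyvbb] -> 9 lines: kbj swc hcfud dxzr wemhl tpmhx cyvbb wvoxt ufhzk
Hunk 6: at line 3 remove [dxzr] add [hqbpa,icj,exxta] -> 11 lines: kbj swc hcfud hqbpa icj exxta wemhl tpmhx cyvbb wvoxt ufhzk
Hunk 7: at line 7 remove [tpmhx] add [ghr,pttmn] -> 12 lines: kbj swc hcfud hqbpa icj exxta wemhl ghr pttmn cyvbb wvoxt ufhzk
Final line count: 12

Answer: 12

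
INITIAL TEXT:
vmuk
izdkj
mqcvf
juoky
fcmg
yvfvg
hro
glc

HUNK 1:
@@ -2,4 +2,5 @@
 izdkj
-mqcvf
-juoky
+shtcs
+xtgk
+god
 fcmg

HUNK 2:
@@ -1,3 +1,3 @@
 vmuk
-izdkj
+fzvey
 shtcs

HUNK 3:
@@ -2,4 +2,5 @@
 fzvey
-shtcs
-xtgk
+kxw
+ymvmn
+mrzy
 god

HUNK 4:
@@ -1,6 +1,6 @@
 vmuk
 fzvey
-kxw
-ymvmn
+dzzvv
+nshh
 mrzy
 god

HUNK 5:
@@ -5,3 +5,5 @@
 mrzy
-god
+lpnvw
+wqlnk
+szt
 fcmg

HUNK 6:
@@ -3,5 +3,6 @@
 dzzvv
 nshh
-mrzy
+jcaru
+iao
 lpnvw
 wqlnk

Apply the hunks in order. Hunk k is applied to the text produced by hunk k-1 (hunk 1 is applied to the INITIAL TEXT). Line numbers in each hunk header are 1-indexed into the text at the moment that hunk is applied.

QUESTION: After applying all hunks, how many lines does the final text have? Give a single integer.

Answer: 13

Derivation:
Hunk 1: at line 2 remove [mqcvf,juoky] add [shtcs,xtgk,god] -> 9 lines: vmuk izdkj shtcs xtgk god fcmg yvfvg hro glc
Hunk 2: at line 1 remove [izdkj] add [fzvey] -> 9 lines: vmuk fzvey shtcs xtgk god fcmg yvfvg hro glc
Hunk 3: at line 2 remove [shtcs,xtgk] add [kxw,ymvmn,mrzy] -> 10 lines: vmuk fzvey kxw ymvmn mrzy god fcmg yvfvg hro glc
Hunk 4: at line 1 remove [kxw,ymvmn] add [dzzvv,nshh] -> 10 lines: vmuk fzvey dzzvv nshh mrzy god fcmg yvfvg hro glc
Hunk 5: at line 5 remove [god] add [lpnvw,wqlnk,szt] -> 12 lines: vmuk fzvey dzzvv nshh mrzy lpnvw wqlnk szt fcmg yvfvg hro glc
Hunk 6: at line 3 remove [mrzy] add [jcaru,iao] -> 13 lines: vmuk fzvey dzzvv nshh jcaru iao lpnvw wqlnk szt fcmg yvfvg hro glc
Final line count: 13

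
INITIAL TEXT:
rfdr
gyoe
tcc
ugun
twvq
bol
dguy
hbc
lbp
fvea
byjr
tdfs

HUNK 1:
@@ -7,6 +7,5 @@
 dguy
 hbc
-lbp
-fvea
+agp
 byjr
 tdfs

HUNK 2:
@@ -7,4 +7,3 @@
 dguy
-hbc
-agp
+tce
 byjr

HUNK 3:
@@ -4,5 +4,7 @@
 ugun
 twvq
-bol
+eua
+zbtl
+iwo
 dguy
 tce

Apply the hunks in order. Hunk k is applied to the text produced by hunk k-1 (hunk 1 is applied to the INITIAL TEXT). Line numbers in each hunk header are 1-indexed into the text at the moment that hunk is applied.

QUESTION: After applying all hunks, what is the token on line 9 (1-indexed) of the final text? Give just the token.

Hunk 1: at line 7 remove [lbp,fvea] add [agp] -> 11 lines: rfdr gyoe tcc ugun twvq bol dguy hbc agp byjr tdfs
Hunk 2: at line 7 remove [hbc,agp] add [tce] -> 10 lines: rfdr gyoe tcc ugun twvq bol dguy tce byjr tdfs
Hunk 3: at line 4 remove [bol] add [eua,zbtl,iwo] -> 12 lines: rfdr gyoe tcc ugun twvq eua zbtl iwo dguy tce byjr tdfs
Final line 9: dguy

Answer: dguy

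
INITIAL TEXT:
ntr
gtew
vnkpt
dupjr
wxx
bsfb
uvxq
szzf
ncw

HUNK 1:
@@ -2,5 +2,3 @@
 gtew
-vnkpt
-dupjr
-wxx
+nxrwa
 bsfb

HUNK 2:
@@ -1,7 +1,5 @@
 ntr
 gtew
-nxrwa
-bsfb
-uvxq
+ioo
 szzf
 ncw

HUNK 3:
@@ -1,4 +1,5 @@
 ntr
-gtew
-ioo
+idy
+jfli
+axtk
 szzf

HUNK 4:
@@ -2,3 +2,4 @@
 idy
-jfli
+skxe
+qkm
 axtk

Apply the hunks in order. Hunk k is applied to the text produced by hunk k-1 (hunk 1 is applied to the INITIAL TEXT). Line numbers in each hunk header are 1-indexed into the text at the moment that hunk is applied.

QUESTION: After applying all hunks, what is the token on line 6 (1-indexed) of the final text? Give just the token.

Answer: szzf

Derivation:
Hunk 1: at line 2 remove [vnkpt,dupjr,wxx] add [nxrwa] -> 7 lines: ntr gtew nxrwa bsfb uvxq szzf ncw
Hunk 2: at line 1 remove [nxrwa,bsfb,uvxq] add [ioo] -> 5 lines: ntr gtew ioo szzf ncw
Hunk 3: at line 1 remove [gtew,ioo] add [idy,jfli,axtk] -> 6 lines: ntr idy jfli axtk szzf ncw
Hunk 4: at line 2 remove [jfli] add [skxe,qkm] -> 7 lines: ntr idy skxe qkm axtk szzf ncw
Final line 6: szzf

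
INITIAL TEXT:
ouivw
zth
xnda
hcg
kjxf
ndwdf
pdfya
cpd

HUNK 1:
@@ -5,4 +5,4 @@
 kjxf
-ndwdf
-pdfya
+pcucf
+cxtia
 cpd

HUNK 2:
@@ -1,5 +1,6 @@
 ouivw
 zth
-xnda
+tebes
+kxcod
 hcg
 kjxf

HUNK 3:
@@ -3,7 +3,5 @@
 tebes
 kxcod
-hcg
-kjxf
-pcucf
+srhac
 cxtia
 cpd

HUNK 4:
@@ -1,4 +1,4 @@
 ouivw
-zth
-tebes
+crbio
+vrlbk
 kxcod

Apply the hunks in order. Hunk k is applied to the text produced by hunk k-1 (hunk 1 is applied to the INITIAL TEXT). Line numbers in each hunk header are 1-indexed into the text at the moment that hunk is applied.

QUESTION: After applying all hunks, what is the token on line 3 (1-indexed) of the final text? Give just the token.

Answer: vrlbk

Derivation:
Hunk 1: at line 5 remove [ndwdf,pdfya] add [pcucf,cxtia] -> 8 lines: ouivw zth xnda hcg kjxf pcucf cxtia cpd
Hunk 2: at line 1 remove [xnda] add [tebes,kxcod] -> 9 lines: ouivw zth tebes kxcod hcg kjxf pcucf cxtia cpd
Hunk 3: at line 3 remove [hcg,kjxf,pcucf] add [srhac] -> 7 lines: ouivw zth tebes kxcod srhac cxtia cpd
Hunk 4: at line 1 remove [zth,tebes] add [crbio,vrlbk] -> 7 lines: ouivw crbio vrlbk kxcod srhac cxtia cpd
Final line 3: vrlbk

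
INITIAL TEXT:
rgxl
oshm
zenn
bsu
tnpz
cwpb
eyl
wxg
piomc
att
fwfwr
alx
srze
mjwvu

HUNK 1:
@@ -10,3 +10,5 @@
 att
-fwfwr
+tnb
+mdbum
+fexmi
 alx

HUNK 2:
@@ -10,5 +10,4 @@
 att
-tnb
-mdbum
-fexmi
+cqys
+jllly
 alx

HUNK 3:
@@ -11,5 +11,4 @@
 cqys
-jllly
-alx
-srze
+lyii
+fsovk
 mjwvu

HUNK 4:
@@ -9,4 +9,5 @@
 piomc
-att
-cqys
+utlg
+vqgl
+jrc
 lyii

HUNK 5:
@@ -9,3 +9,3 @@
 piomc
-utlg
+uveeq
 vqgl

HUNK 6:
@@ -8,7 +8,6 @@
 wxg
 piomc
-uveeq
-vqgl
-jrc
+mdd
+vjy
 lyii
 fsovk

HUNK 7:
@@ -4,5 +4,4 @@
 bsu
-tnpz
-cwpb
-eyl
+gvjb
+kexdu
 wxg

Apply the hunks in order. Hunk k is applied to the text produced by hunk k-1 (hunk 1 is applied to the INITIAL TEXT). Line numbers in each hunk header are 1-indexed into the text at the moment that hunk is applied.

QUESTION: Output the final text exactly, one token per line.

Answer: rgxl
oshm
zenn
bsu
gvjb
kexdu
wxg
piomc
mdd
vjy
lyii
fsovk
mjwvu

Derivation:
Hunk 1: at line 10 remove [fwfwr] add [tnb,mdbum,fexmi] -> 16 lines: rgxl oshm zenn bsu tnpz cwpb eyl wxg piomc att tnb mdbum fexmi alx srze mjwvu
Hunk 2: at line 10 remove [tnb,mdbum,fexmi] add [cqys,jllly] -> 15 lines: rgxl oshm zenn bsu tnpz cwpb eyl wxg piomc att cqys jllly alx srze mjwvu
Hunk 3: at line 11 remove [jllly,alx,srze] add [lyii,fsovk] -> 14 lines: rgxl oshm zenn bsu tnpz cwpb eyl wxg piomc att cqys lyii fsovk mjwvu
Hunk 4: at line 9 remove [att,cqys] add [utlg,vqgl,jrc] -> 15 lines: rgxl oshm zenn bsu tnpz cwpb eyl wxg piomc utlg vqgl jrc lyii fsovk mjwvu
Hunk 5: at line 9 remove [utlg] add [uveeq] -> 15 lines: rgxl oshm zenn bsu tnpz cwpb eyl wxg piomc uveeq vqgl jrc lyii fsovk mjwvu
Hunk 6: at line 8 remove [uveeq,vqgl,jrc] add [mdd,vjy] -> 14 lines: rgxl oshm zenn bsu tnpz cwpb eyl wxg piomc mdd vjy lyii fsovk mjwvu
Hunk 7: at line 4 remove [tnpz,cwpb,eyl] add [gvjb,kexdu] -> 13 lines: rgxl oshm zenn bsu gvjb kexdu wxg piomc mdd vjy lyii fsovk mjwvu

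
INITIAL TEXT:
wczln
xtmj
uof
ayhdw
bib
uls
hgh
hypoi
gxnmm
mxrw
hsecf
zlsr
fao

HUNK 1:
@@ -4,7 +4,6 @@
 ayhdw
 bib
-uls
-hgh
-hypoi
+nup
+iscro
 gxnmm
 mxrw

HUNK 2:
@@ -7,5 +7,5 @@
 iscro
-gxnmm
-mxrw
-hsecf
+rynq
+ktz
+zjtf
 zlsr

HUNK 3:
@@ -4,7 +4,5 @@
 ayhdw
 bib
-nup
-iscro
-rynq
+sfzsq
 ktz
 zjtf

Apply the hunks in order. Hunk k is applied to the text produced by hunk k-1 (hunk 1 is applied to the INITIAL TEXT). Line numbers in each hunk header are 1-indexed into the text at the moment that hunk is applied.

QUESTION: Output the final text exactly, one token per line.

Hunk 1: at line 4 remove [uls,hgh,hypoi] add [nup,iscro] -> 12 lines: wczln xtmj uof ayhdw bib nup iscro gxnmm mxrw hsecf zlsr fao
Hunk 2: at line 7 remove [gxnmm,mxrw,hsecf] add [rynq,ktz,zjtf] -> 12 lines: wczln xtmj uof ayhdw bib nup iscro rynq ktz zjtf zlsr fao
Hunk 3: at line 4 remove [nup,iscro,rynq] add [sfzsq] -> 10 lines: wczln xtmj uof ayhdw bib sfzsq ktz zjtf zlsr fao

Answer: wczln
xtmj
uof
ayhdw
bib
sfzsq
ktz
zjtf
zlsr
fao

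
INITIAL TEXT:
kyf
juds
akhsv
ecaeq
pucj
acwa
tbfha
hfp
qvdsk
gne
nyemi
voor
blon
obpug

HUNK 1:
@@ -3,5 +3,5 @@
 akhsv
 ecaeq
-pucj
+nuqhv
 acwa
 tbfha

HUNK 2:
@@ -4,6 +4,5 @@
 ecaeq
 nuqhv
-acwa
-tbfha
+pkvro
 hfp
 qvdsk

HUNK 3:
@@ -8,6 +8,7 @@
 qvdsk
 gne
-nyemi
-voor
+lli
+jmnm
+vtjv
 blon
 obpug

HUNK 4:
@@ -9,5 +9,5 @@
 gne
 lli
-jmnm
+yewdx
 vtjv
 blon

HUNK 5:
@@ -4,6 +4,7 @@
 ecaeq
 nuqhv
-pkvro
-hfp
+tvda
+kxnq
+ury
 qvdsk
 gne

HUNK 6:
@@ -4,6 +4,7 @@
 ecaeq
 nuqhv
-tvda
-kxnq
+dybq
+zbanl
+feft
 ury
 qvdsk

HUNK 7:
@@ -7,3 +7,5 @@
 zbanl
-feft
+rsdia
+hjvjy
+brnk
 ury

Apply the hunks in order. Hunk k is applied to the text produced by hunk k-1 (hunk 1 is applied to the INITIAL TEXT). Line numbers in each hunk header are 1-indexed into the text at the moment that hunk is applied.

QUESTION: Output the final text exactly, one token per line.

Answer: kyf
juds
akhsv
ecaeq
nuqhv
dybq
zbanl
rsdia
hjvjy
brnk
ury
qvdsk
gne
lli
yewdx
vtjv
blon
obpug

Derivation:
Hunk 1: at line 3 remove [pucj] add [nuqhv] -> 14 lines: kyf juds akhsv ecaeq nuqhv acwa tbfha hfp qvdsk gne nyemi voor blon obpug
Hunk 2: at line 4 remove [acwa,tbfha] add [pkvro] -> 13 lines: kyf juds akhsv ecaeq nuqhv pkvro hfp qvdsk gne nyemi voor blon obpug
Hunk 3: at line 8 remove [nyemi,voor] add [lli,jmnm,vtjv] -> 14 lines: kyf juds akhsv ecaeq nuqhv pkvro hfp qvdsk gne lli jmnm vtjv blon obpug
Hunk 4: at line 9 remove [jmnm] add [yewdx] -> 14 lines: kyf juds akhsv ecaeq nuqhv pkvro hfp qvdsk gne lli yewdx vtjv blon obpug
Hunk 5: at line 4 remove [pkvro,hfp] add [tvda,kxnq,ury] -> 15 lines: kyf juds akhsv ecaeq nuqhv tvda kxnq ury qvdsk gne lli yewdx vtjv blon obpug
Hunk 6: at line 4 remove [tvda,kxnq] add [dybq,zbanl,feft] -> 16 lines: kyf juds akhsv ecaeq nuqhv dybq zbanl feft ury qvdsk gne lli yewdx vtjv blon obpug
Hunk 7: at line 7 remove [feft] add [rsdia,hjvjy,brnk] -> 18 lines: kyf juds akhsv ecaeq nuqhv dybq zbanl rsdia hjvjy brnk ury qvdsk gne lli yewdx vtjv blon obpug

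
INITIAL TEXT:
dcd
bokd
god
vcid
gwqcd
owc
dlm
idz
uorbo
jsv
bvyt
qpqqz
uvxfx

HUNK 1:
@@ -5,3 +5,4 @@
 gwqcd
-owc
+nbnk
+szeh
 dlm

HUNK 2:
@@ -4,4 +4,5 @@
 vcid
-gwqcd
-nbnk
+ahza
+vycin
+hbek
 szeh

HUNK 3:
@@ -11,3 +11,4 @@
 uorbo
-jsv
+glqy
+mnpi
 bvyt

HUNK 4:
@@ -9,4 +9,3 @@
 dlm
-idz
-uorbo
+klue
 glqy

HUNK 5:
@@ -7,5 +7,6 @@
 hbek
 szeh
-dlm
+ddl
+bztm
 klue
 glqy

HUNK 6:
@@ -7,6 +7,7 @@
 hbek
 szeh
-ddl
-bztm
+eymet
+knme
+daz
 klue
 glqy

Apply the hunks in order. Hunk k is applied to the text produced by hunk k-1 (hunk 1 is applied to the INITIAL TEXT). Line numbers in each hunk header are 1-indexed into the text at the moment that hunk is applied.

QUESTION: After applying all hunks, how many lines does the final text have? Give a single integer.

Hunk 1: at line 5 remove [owc] add [nbnk,szeh] -> 14 lines: dcd bokd god vcid gwqcd nbnk szeh dlm idz uorbo jsv bvyt qpqqz uvxfx
Hunk 2: at line 4 remove [gwqcd,nbnk] add [ahza,vycin,hbek] -> 15 lines: dcd bokd god vcid ahza vycin hbek szeh dlm idz uorbo jsv bvyt qpqqz uvxfx
Hunk 3: at line 11 remove [jsv] add [glqy,mnpi] -> 16 lines: dcd bokd god vcid ahza vycin hbek szeh dlm idz uorbo glqy mnpi bvyt qpqqz uvxfx
Hunk 4: at line 9 remove [idz,uorbo] add [klue] -> 15 lines: dcd bokd god vcid ahza vycin hbek szeh dlm klue glqy mnpi bvyt qpqqz uvxfx
Hunk 5: at line 7 remove [dlm] add [ddl,bztm] -> 16 lines: dcd bokd god vcid ahza vycin hbek szeh ddl bztm klue glqy mnpi bvyt qpqqz uvxfx
Hunk 6: at line 7 remove [ddl,bztm] add [eymet,knme,daz] -> 17 lines: dcd bokd god vcid ahza vycin hbek szeh eymet knme daz klue glqy mnpi bvyt qpqqz uvxfx
Final line count: 17

Answer: 17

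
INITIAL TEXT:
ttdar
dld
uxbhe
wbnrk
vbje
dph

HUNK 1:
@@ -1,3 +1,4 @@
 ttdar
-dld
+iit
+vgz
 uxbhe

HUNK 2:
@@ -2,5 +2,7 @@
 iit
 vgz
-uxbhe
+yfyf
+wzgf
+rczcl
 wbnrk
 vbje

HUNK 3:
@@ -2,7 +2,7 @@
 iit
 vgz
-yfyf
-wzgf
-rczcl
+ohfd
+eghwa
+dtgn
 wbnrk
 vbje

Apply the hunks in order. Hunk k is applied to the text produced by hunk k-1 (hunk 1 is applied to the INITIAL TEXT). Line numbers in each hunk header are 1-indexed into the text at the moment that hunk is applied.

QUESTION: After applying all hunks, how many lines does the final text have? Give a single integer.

Hunk 1: at line 1 remove [dld] add [iit,vgz] -> 7 lines: ttdar iit vgz uxbhe wbnrk vbje dph
Hunk 2: at line 2 remove [uxbhe] add [yfyf,wzgf,rczcl] -> 9 lines: ttdar iit vgz yfyf wzgf rczcl wbnrk vbje dph
Hunk 3: at line 2 remove [yfyf,wzgf,rczcl] add [ohfd,eghwa,dtgn] -> 9 lines: ttdar iit vgz ohfd eghwa dtgn wbnrk vbje dph
Final line count: 9

Answer: 9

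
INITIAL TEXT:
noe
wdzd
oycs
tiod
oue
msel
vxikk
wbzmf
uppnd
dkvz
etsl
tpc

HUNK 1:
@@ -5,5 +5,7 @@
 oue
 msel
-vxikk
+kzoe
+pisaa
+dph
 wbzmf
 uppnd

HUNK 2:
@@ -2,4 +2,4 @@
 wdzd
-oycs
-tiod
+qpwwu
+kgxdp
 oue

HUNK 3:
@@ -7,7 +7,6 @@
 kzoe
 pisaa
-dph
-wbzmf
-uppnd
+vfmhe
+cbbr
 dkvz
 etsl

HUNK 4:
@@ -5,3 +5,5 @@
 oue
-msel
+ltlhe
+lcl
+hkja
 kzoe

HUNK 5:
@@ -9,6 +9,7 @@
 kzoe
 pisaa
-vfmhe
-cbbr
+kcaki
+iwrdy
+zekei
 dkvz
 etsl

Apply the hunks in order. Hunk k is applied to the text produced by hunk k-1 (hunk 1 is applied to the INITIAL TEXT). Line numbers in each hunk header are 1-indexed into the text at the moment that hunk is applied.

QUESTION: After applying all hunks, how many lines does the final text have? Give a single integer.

Answer: 16

Derivation:
Hunk 1: at line 5 remove [vxikk] add [kzoe,pisaa,dph] -> 14 lines: noe wdzd oycs tiod oue msel kzoe pisaa dph wbzmf uppnd dkvz etsl tpc
Hunk 2: at line 2 remove [oycs,tiod] add [qpwwu,kgxdp] -> 14 lines: noe wdzd qpwwu kgxdp oue msel kzoe pisaa dph wbzmf uppnd dkvz etsl tpc
Hunk 3: at line 7 remove [dph,wbzmf,uppnd] add [vfmhe,cbbr] -> 13 lines: noe wdzd qpwwu kgxdp oue msel kzoe pisaa vfmhe cbbr dkvz etsl tpc
Hunk 4: at line 5 remove [msel] add [ltlhe,lcl,hkja] -> 15 lines: noe wdzd qpwwu kgxdp oue ltlhe lcl hkja kzoe pisaa vfmhe cbbr dkvz etsl tpc
Hunk 5: at line 9 remove [vfmhe,cbbr] add [kcaki,iwrdy,zekei] -> 16 lines: noe wdzd qpwwu kgxdp oue ltlhe lcl hkja kzoe pisaa kcaki iwrdy zekei dkvz etsl tpc
Final line count: 16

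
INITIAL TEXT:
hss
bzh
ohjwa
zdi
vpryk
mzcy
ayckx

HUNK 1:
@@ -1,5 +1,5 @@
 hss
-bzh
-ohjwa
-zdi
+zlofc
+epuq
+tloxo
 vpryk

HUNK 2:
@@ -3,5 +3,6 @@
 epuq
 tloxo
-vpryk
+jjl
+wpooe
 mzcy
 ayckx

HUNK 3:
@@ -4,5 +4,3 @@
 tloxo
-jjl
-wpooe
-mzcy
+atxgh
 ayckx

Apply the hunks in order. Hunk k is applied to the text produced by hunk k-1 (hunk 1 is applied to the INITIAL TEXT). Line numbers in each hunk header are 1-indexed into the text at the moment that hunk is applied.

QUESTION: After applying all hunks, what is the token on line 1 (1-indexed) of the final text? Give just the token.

Hunk 1: at line 1 remove [bzh,ohjwa,zdi] add [zlofc,epuq,tloxo] -> 7 lines: hss zlofc epuq tloxo vpryk mzcy ayckx
Hunk 2: at line 3 remove [vpryk] add [jjl,wpooe] -> 8 lines: hss zlofc epuq tloxo jjl wpooe mzcy ayckx
Hunk 3: at line 4 remove [jjl,wpooe,mzcy] add [atxgh] -> 6 lines: hss zlofc epuq tloxo atxgh ayckx
Final line 1: hss

Answer: hss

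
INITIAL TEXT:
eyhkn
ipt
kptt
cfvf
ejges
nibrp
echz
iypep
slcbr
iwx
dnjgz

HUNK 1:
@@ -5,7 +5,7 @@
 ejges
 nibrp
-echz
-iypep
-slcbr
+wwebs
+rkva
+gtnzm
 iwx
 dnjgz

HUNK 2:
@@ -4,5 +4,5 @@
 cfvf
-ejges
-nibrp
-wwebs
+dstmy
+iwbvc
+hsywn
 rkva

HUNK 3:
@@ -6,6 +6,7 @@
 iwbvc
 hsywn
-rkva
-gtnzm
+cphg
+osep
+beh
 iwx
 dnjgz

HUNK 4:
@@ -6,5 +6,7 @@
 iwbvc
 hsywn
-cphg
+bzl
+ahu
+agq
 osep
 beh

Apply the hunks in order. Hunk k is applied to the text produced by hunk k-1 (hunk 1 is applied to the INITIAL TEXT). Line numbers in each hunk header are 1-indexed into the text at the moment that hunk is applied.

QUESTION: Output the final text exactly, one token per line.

Hunk 1: at line 5 remove [echz,iypep,slcbr] add [wwebs,rkva,gtnzm] -> 11 lines: eyhkn ipt kptt cfvf ejges nibrp wwebs rkva gtnzm iwx dnjgz
Hunk 2: at line 4 remove [ejges,nibrp,wwebs] add [dstmy,iwbvc,hsywn] -> 11 lines: eyhkn ipt kptt cfvf dstmy iwbvc hsywn rkva gtnzm iwx dnjgz
Hunk 3: at line 6 remove [rkva,gtnzm] add [cphg,osep,beh] -> 12 lines: eyhkn ipt kptt cfvf dstmy iwbvc hsywn cphg osep beh iwx dnjgz
Hunk 4: at line 6 remove [cphg] add [bzl,ahu,agq] -> 14 lines: eyhkn ipt kptt cfvf dstmy iwbvc hsywn bzl ahu agq osep beh iwx dnjgz

Answer: eyhkn
ipt
kptt
cfvf
dstmy
iwbvc
hsywn
bzl
ahu
agq
osep
beh
iwx
dnjgz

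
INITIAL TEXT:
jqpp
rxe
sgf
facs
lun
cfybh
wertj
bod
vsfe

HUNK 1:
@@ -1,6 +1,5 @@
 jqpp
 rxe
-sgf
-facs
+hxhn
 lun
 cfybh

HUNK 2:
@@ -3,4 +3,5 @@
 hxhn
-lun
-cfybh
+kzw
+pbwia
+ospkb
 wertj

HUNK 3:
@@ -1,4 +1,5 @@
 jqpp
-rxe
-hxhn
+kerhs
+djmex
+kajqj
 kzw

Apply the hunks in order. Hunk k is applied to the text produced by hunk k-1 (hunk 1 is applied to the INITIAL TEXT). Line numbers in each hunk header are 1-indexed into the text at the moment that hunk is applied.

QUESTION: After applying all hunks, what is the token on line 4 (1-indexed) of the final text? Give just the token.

Answer: kajqj

Derivation:
Hunk 1: at line 1 remove [sgf,facs] add [hxhn] -> 8 lines: jqpp rxe hxhn lun cfybh wertj bod vsfe
Hunk 2: at line 3 remove [lun,cfybh] add [kzw,pbwia,ospkb] -> 9 lines: jqpp rxe hxhn kzw pbwia ospkb wertj bod vsfe
Hunk 3: at line 1 remove [rxe,hxhn] add [kerhs,djmex,kajqj] -> 10 lines: jqpp kerhs djmex kajqj kzw pbwia ospkb wertj bod vsfe
Final line 4: kajqj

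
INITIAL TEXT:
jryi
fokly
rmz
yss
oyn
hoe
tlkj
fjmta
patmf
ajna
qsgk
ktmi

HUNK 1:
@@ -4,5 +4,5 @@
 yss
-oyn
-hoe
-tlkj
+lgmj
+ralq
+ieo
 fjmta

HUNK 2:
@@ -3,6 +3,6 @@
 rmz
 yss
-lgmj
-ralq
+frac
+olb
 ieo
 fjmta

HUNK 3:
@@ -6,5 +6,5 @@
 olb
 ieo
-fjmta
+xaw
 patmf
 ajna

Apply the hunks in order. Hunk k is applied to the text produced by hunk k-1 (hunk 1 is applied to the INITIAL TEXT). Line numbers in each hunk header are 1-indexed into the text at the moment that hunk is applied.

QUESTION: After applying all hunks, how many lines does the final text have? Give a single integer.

Hunk 1: at line 4 remove [oyn,hoe,tlkj] add [lgmj,ralq,ieo] -> 12 lines: jryi fokly rmz yss lgmj ralq ieo fjmta patmf ajna qsgk ktmi
Hunk 2: at line 3 remove [lgmj,ralq] add [frac,olb] -> 12 lines: jryi fokly rmz yss frac olb ieo fjmta patmf ajna qsgk ktmi
Hunk 3: at line 6 remove [fjmta] add [xaw] -> 12 lines: jryi fokly rmz yss frac olb ieo xaw patmf ajna qsgk ktmi
Final line count: 12

Answer: 12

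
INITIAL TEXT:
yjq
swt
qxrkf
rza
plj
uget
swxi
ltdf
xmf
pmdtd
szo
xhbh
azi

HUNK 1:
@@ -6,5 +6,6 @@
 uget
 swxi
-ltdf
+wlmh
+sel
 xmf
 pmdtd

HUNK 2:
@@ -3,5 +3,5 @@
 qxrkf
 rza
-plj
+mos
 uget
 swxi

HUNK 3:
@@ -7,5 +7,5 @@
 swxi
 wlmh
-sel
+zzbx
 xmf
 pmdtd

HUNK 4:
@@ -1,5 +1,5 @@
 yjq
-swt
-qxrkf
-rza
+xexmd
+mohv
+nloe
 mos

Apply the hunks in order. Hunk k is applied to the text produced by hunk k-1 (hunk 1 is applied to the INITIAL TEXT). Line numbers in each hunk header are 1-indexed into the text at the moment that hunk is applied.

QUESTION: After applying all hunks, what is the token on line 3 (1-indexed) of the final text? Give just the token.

Hunk 1: at line 6 remove [ltdf] add [wlmh,sel] -> 14 lines: yjq swt qxrkf rza plj uget swxi wlmh sel xmf pmdtd szo xhbh azi
Hunk 2: at line 3 remove [plj] add [mos] -> 14 lines: yjq swt qxrkf rza mos uget swxi wlmh sel xmf pmdtd szo xhbh azi
Hunk 3: at line 7 remove [sel] add [zzbx] -> 14 lines: yjq swt qxrkf rza mos uget swxi wlmh zzbx xmf pmdtd szo xhbh azi
Hunk 4: at line 1 remove [swt,qxrkf,rza] add [xexmd,mohv,nloe] -> 14 lines: yjq xexmd mohv nloe mos uget swxi wlmh zzbx xmf pmdtd szo xhbh azi
Final line 3: mohv

Answer: mohv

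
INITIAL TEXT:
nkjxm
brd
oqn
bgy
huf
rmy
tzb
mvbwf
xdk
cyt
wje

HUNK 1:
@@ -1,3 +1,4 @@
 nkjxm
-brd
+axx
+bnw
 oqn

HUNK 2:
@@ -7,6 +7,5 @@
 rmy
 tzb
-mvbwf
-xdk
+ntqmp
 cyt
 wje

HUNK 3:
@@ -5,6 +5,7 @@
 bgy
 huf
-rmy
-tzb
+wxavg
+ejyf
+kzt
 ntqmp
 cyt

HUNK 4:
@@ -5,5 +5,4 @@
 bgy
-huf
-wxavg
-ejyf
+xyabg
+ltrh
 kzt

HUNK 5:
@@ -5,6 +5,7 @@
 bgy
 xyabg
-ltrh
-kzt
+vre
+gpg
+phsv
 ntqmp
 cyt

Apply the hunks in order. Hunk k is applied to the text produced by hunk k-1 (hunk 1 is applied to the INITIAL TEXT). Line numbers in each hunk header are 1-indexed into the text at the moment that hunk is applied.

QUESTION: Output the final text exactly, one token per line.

Hunk 1: at line 1 remove [brd] add [axx,bnw] -> 12 lines: nkjxm axx bnw oqn bgy huf rmy tzb mvbwf xdk cyt wje
Hunk 2: at line 7 remove [mvbwf,xdk] add [ntqmp] -> 11 lines: nkjxm axx bnw oqn bgy huf rmy tzb ntqmp cyt wje
Hunk 3: at line 5 remove [rmy,tzb] add [wxavg,ejyf,kzt] -> 12 lines: nkjxm axx bnw oqn bgy huf wxavg ejyf kzt ntqmp cyt wje
Hunk 4: at line 5 remove [huf,wxavg,ejyf] add [xyabg,ltrh] -> 11 lines: nkjxm axx bnw oqn bgy xyabg ltrh kzt ntqmp cyt wje
Hunk 5: at line 5 remove [ltrh,kzt] add [vre,gpg,phsv] -> 12 lines: nkjxm axx bnw oqn bgy xyabg vre gpg phsv ntqmp cyt wje

Answer: nkjxm
axx
bnw
oqn
bgy
xyabg
vre
gpg
phsv
ntqmp
cyt
wje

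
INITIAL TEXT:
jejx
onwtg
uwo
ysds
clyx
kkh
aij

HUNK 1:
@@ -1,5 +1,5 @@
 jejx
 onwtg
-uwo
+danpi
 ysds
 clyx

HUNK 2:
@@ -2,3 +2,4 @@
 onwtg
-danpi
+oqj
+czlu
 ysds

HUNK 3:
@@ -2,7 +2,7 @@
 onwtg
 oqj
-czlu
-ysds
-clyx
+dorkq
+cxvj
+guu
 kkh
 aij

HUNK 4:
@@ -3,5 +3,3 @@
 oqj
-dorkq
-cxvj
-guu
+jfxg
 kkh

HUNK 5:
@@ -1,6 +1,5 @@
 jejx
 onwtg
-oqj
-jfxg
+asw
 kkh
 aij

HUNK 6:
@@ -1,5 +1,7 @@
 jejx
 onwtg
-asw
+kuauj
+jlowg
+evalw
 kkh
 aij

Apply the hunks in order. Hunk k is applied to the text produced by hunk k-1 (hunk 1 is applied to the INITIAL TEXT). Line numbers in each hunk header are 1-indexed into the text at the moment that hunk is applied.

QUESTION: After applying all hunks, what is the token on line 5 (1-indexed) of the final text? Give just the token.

Answer: evalw

Derivation:
Hunk 1: at line 1 remove [uwo] add [danpi] -> 7 lines: jejx onwtg danpi ysds clyx kkh aij
Hunk 2: at line 2 remove [danpi] add [oqj,czlu] -> 8 lines: jejx onwtg oqj czlu ysds clyx kkh aij
Hunk 3: at line 2 remove [czlu,ysds,clyx] add [dorkq,cxvj,guu] -> 8 lines: jejx onwtg oqj dorkq cxvj guu kkh aij
Hunk 4: at line 3 remove [dorkq,cxvj,guu] add [jfxg] -> 6 lines: jejx onwtg oqj jfxg kkh aij
Hunk 5: at line 1 remove [oqj,jfxg] add [asw] -> 5 lines: jejx onwtg asw kkh aij
Hunk 6: at line 1 remove [asw] add [kuauj,jlowg,evalw] -> 7 lines: jejx onwtg kuauj jlowg evalw kkh aij
Final line 5: evalw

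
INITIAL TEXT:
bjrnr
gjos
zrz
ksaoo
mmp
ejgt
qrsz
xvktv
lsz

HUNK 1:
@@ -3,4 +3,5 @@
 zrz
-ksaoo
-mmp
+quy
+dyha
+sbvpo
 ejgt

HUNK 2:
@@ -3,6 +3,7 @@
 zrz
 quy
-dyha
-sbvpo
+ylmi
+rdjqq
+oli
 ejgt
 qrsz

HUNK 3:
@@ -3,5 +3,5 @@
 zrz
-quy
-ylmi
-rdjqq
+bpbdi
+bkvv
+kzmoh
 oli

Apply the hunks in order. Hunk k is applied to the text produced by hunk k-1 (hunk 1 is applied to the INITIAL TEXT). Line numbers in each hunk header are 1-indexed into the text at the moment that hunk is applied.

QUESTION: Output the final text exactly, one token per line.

Answer: bjrnr
gjos
zrz
bpbdi
bkvv
kzmoh
oli
ejgt
qrsz
xvktv
lsz

Derivation:
Hunk 1: at line 3 remove [ksaoo,mmp] add [quy,dyha,sbvpo] -> 10 lines: bjrnr gjos zrz quy dyha sbvpo ejgt qrsz xvktv lsz
Hunk 2: at line 3 remove [dyha,sbvpo] add [ylmi,rdjqq,oli] -> 11 lines: bjrnr gjos zrz quy ylmi rdjqq oli ejgt qrsz xvktv lsz
Hunk 3: at line 3 remove [quy,ylmi,rdjqq] add [bpbdi,bkvv,kzmoh] -> 11 lines: bjrnr gjos zrz bpbdi bkvv kzmoh oli ejgt qrsz xvktv lsz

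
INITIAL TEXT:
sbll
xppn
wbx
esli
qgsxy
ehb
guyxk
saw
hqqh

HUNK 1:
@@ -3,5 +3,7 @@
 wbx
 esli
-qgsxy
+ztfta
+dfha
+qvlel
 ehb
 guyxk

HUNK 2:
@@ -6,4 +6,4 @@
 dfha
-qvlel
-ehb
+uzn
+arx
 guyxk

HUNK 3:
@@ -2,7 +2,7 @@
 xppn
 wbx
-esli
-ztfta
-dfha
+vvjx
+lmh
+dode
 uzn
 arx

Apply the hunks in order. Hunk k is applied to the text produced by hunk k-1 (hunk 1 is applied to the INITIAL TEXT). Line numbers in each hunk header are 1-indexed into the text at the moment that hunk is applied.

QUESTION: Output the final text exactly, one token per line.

Hunk 1: at line 3 remove [qgsxy] add [ztfta,dfha,qvlel] -> 11 lines: sbll xppn wbx esli ztfta dfha qvlel ehb guyxk saw hqqh
Hunk 2: at line 6 remove [qvlel,ehb] add [uzn,arx] -> 11 lines: sbll xppn wbx esli ztfta dfha uzn arx guyxk saw hqqh
Hunk 3: at line 2 remove [esli,ztfta,dfha] add [vvjx,lmh,dode] -> 11 lines: sbll xppn wbx vvjx lmh dode uzn arx guyxk saw hqqh

Answer: sbll
xppn
wbx
vvjx
lmh
dode
uzn
arx
guyxk
saw
hqqh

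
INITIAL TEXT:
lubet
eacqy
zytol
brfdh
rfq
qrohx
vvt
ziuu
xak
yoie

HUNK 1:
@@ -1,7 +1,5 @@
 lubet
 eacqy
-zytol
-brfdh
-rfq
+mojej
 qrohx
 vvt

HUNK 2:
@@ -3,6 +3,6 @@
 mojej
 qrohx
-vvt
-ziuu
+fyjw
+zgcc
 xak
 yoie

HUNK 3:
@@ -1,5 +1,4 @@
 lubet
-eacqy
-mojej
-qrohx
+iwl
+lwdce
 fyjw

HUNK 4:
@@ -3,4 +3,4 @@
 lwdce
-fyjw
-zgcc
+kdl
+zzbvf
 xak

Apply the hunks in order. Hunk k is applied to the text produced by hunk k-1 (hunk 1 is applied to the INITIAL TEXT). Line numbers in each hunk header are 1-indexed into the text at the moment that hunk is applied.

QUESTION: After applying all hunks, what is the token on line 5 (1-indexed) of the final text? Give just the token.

Answer: zzbvf

Derivation:
Hunk 1: at line 1 remove [zytol,brfdh,rfq] add [mojej] -> 8 lines: lubet eacqy mojej qrohx vvt ziuu xak yoie
Hunk 2: at line 3 remove [vvt,ziuu] add [fyjw,zgcc] -> 8 lines: lubet eacqy mojej qrohx fyjw zgcc xak yoie
Hunk 3: at line 1 remove [eacqy,mojej,qrohx] add [iwl,lwdce] -> 7 lines: lubet iwl lwdce fyjw zgcc xak yoie
Hunk 4: at line 3 remove [fyjw,zgcc] add [kdl,zzbvf] -> 7 lines: lubet iwl lwdce kdl zzbvf xak yoie
Final line 5: zzbvf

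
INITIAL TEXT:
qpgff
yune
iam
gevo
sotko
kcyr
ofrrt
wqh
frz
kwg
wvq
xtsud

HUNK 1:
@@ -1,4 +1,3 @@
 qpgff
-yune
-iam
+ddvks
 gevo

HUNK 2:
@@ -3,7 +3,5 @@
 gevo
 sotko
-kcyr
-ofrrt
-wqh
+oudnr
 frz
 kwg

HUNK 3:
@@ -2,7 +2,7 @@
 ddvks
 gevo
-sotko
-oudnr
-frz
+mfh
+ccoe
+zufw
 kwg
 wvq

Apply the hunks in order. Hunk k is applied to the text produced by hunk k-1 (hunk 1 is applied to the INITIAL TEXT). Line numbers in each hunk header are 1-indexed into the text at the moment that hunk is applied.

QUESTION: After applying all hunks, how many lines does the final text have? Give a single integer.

Hunk 1: at line 1 remove [yune,iam] add [ddvks] -> 11 lines: qpgff ddvks gevo sotko kcyr ofrrt wqh frz kwg wvq xtsud
Hunk 2: at line 3 remove [kcyr,ofrrt,wqh] add [oudnr] -> 9 lines: qpgff ddvks gevo sotko oudnr frz kwg wvq xtsud
Hunk 3: at line 2 remove [sotko,oudnr,frz] add [mfh,ccoe,zufw] -> 9 lines: qpgff ddvks gevo mfh ccoe zufw kwg wvq xtsud
Final line count: 9

Answer: 9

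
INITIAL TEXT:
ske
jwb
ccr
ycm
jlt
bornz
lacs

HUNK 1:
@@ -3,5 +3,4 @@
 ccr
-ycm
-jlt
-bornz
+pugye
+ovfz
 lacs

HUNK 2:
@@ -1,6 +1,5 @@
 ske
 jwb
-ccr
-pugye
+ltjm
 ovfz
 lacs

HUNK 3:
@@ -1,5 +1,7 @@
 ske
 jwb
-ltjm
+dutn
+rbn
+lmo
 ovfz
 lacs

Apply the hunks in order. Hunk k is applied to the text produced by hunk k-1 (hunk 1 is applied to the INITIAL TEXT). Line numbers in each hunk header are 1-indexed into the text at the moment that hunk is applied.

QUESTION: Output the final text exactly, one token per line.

Answer: ske
jwb
dutn
rbn
lmo
ovfz
lacs

Derivation:
Hunk 1: at line 3 remove [ycm,jlt,bornz] add [pugye,ovfz] -> 6 lines: ske jwb ccr pugye ovfz lacs
Hunk 2: at line 1 remove [ccr,pugye] add [ltjm] -> 5 lines: ske jwb ltjm ovfz lacs
Hunk 3: at line 1 remove [ltjm] add [dutn,rbn,lmo] -> 7 lines: ske jwb dutn rbn lmo ovfz lacs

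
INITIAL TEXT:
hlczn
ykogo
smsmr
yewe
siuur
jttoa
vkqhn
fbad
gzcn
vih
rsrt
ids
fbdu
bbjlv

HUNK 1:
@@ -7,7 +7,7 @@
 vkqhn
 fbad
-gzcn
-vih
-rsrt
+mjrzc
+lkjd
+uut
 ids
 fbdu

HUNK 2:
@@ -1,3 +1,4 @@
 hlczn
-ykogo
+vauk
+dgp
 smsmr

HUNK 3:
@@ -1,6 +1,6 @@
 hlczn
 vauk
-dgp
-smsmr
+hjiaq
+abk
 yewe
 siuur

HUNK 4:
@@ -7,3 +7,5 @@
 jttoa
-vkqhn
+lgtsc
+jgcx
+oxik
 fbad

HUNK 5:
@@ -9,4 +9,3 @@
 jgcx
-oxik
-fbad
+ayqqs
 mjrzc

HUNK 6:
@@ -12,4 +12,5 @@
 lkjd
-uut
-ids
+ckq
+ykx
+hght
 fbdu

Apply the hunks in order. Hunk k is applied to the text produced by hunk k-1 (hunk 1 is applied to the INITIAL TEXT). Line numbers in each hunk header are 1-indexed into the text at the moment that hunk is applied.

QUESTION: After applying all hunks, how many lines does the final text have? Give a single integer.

Hunk 1: at line 7 remove [gzcn,vih,rsrt] add [mjrzc,lkjd,uut] -> 14 lines: hlczn ykogo smsmr yewe siuur jttoa vkqhn fbad mjrzc lkjd uut ids fbdu bbjlv
Hunk 2: at line 1 remove [ykogo] add [vauk,dgp] -> 15 lines: hlczn vauk dgp smsmr yewe siuur jttoa vkqhn fbad mjrzc lkjd uut ids fbdu bbjlv
Hunk 3: at line 1 remove [dgp,smsmr] add [hjiaq,abk] -> 15 lines: hlczn vauk hjiaq abk yewe siuur jttoa vkqhn fbad mjrzc lkjd uut ids fbdu bbjlv
Hunk 4: at line 7 remove [vkqhn] add [lgtsc,jgcx,oxik] -> 17 lines: hlczn vauk hjiaq abk yewe siuur jttoa lgtsc jgcx oxik fbad mjrzc lkjd uut ids fbdu bbjlv
Hunk 5: at line 9 remove [oxik,fbad] add [ayqqs] -> 16 lines: hlczn vauk hjiaq abk yewe siuur jttoa lgtsc jgcx ayqqs mjrzc lkjd uut ids fbdu bbjlv
Hunk 6: at line 12 remove [uut,ids] add [ckq,ykx,hght] -> 17 lines: hlczn vauk hjiaq abk yewe siuur jttoa lgtsc jgcx ayqqs mjrzc lkjd ckq ykx hght fbdu bbjlv
Final line count: 17

Answer: 17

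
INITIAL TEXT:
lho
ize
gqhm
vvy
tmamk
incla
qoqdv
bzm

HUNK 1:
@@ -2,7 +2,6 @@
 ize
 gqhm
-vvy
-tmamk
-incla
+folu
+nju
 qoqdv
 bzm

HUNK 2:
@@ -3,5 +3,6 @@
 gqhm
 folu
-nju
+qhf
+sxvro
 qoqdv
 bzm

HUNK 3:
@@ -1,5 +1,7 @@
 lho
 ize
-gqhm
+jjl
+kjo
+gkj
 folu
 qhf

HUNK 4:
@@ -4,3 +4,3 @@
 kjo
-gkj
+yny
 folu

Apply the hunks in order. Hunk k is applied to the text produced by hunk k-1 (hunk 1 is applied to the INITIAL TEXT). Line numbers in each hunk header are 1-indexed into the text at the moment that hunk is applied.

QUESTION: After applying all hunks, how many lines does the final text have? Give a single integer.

Answer: 10

Derivation:
Hunk 1: at line 2 remove [vvy,tmamk,incla] add [folu,nju] -> 7 lines: lho ize gqhm folu nju qoqdv bzm
Hunk 2: at line 3 remove [nju] add [qhf,sxvro] -> 8 lines: lho ize gqhm folu qhf sxvro qoqdv bzm
Hunk 3: at line 1 remove [gqhm] add [jjl,kjo,gkj] -> 10 lines: lho ize jjl kjo gkj folu qhf sxvro qoqdv bzm
Hunk 4: at line 4 remove [gkj] add [yny] -> 10 lines: lho ize jjl kjo yny folu qhf sxvro qoqdv bzm
Final line count: 10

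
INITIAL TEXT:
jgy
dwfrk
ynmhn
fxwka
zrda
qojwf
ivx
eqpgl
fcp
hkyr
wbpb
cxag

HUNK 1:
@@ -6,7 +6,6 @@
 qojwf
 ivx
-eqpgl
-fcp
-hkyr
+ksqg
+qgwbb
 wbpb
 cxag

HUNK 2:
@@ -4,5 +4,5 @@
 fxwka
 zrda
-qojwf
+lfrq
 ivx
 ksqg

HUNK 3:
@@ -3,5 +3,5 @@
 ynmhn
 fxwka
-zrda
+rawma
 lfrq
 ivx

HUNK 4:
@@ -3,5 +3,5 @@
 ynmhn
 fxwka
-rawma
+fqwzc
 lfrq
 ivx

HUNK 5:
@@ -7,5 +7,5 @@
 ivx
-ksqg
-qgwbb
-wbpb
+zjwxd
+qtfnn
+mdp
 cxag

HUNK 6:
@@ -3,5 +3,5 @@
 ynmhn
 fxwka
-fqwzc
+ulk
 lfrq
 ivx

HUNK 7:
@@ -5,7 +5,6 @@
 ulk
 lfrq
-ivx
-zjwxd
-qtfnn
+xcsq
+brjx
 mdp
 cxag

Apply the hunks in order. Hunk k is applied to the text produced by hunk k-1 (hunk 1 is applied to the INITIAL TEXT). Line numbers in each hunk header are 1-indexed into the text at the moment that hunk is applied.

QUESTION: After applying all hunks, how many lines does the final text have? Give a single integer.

Hunk 1: at line 6 remove [eqpgl,fcp,hkyr] add [ksqg,qgwbb] -> 11 lines: jgy dwfrk ynmhn fxwka zrda qojwf ivx ksqg qgwbb wbpb cxag
Hunk 2: at line 4 remove [qojwf] add [lfrq] -> 11 lines: jgy dwfrk ynmhn fxwka zrda lfrq ivx ksqg qgwbb wbpb cxag
Hunk 3: at line 3 remove [zrda] add [rawma] -> 11 lines: jgy dwfrk ynmhn fxwka rawma lfrq ivx ksqg qgwbb wbpb cxag
Hunk 4: at line 3 remove [rawma] add [fqwzc] -> 11 lines: jgy dwfrk ynmhn fxwka fqwzc lfrq ivx ksqg qgwbb wbpb cxag
Hunk 5: at line 7 remove [ksqg,qgwbb,wbpb] add [zjwxd,qtfnn,mdp] -> 11 lines: jgy dwfrk ynmhn fxwka fqwzc lfrq ivx zjwxd qtfnn mdp cxag
Hunk 6: at line 3 remove [fqwzc] add [ulk] -> 11 lines: jgy dwfrk ynmhn fxwka ulk lfrq ivx zjwxd qtfnn mdp cxag
Hunk 7: at line 5 remove [ivx,zjwxd,qtfnn] add [xcsq,brjx] -> 10 lines: jgy dwfrk ynmhn fxwka ulk lfrq xcsq brjx mdp cxag
Final line count: 10

Answer: 10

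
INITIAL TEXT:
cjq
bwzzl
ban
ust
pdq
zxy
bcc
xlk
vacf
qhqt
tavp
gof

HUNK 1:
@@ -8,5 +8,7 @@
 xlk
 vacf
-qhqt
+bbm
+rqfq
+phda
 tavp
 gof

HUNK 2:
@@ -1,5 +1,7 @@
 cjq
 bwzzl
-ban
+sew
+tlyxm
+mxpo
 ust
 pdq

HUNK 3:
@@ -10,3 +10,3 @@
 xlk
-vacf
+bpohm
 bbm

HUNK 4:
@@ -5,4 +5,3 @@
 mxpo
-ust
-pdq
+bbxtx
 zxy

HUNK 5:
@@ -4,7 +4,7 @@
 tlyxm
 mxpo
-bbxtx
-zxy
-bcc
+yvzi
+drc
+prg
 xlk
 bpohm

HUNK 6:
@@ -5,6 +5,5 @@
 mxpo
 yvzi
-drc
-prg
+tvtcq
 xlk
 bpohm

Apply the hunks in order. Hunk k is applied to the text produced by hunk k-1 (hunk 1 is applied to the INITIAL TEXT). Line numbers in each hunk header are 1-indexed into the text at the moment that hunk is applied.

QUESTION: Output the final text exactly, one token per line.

Answer: cjq
bwzzl
sew
tlyxm
mxpo
yvzi
tvtcq
xlk
bpohm
bbm
rqfq
phda
tavp
gof

Derivation:
Hunk 1: at line 8 remove [qhqt] add [bbm,rqfq,phda] -> 14 lines: cjq bwzzl ban ust pdq zxy bcc xlk vacf bbm rqfq phda tavp gof
Hunk 2: at line 1 remove [ban] add [sew,tlyxm,mxpo] -> 16 lines: cjq bwzzl sew tlyxm mxpo ust pdq zxy bcc xlk vacf bbm rqfq phda tavp gof
Hunk 3: at line 10 remove [vacf] add [bpohm] -> 16 lines: cjq bwzzl sew tlyxm mxpo ust pdq zxy bcc xlk bpohm bbm rqfq phda tavp gof
Hunk 4: at line 5 remove [ust,pdq] add [bbxtx] -> 15 lines: cjq bwzzl sew tlyxm mxpo bbxtx zxy bcc xlk bpohm bbm rqfq phda tavp gof
Hunk 5: at line 4 remove [bbxtx,zxy,bcc] add [yvzi,drc,prg] -> 15 lines: cjq bwzzl sew tlyxm mxpo yvzi drc prg xlk bpohm bbm rqfq phda tavp gof
Hunk 6: at line 5 remove [drc,prg] add [tvtcq] -> 14 lines: cjq bwzzl sew tlyxm mxpo yvzi tvtcq xlk bpohm bbm rqfq phda tavp gof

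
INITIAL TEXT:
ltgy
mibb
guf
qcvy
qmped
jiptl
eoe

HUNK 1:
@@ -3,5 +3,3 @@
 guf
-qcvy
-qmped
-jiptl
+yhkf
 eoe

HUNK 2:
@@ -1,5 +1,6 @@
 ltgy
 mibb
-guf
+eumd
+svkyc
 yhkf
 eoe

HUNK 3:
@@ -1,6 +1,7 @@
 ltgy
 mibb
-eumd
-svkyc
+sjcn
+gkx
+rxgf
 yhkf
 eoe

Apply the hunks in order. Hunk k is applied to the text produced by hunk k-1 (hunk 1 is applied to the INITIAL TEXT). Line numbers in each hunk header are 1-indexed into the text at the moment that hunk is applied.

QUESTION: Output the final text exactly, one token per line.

Answer: ltgy
mibb
sjcn
gkx
rxgf
yhkf
eoe

Derivation:
Hunk 1: at line 3 remove [qcvy,qmped,jiptl] add [yhkf] -> 5 lines: ltgy mibb guf yhkf eoe
Hunk 2: at line 1 remove [guf] add [eumd,svkyc] -> 6 lines: ltgy mibb eumd svkyc yhkf eoe
Hunk 3: at line 1 remove [eumd,svkyc] add [sjcn,gkx,rxgf] -> 7 lines: ltgy mibb sjcn gkx rxgf yhkf eoe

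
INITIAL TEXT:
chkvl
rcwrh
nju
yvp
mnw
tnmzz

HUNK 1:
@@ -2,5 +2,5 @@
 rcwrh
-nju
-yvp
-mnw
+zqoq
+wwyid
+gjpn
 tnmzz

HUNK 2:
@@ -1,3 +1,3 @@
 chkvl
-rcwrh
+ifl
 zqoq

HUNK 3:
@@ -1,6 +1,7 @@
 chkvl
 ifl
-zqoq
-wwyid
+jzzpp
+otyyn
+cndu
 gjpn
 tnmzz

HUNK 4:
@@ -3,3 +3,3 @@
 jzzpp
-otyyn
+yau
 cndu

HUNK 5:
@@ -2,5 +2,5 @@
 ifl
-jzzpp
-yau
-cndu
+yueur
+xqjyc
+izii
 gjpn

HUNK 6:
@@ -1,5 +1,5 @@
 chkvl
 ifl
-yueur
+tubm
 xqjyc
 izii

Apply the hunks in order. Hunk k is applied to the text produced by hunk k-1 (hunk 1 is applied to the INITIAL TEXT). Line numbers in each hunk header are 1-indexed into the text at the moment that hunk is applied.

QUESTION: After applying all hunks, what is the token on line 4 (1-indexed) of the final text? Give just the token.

Hunk 1: at line 2 remove [nju,yvp,mnw] add [zqoq,wwyid,gjpn] -> 6 lines: chkvl rcwrh zqoq wwyid gjpn tnmzz
Hunk 2: at line 1 remove [rcwrh] add [ifl] -> 6 lines: chkvl ifl zqoq wwyid gjpn tnmzz
Hunk 3: at line 1 remove [zqoq,wwyid] add [jzzpp,otyyn,cndu] -> 7 lines: chkvl ifl jzzpp otyyn cndu gjpn tnmzz
Hunk 4: at line 3 remove [otyyn] add [yau] -> 7 lines: chkvl ifl jzzpp yau cndu gjpn tnmzz
Hunk 5: at line 2 remove [jzzpp,yau,cndu] add [yueur,xqjyc,izii] -> 7 lines: chkvl ifl yueur xqjyc izii gjpn tnmzz
Hunk 6: at line 1 remove [yueur] add [tubm] -> 7 lines: chkvl ifl tubm xqjyc izii gjpn tnmzz
Final line 4: xqjyc

Answer: xqjyc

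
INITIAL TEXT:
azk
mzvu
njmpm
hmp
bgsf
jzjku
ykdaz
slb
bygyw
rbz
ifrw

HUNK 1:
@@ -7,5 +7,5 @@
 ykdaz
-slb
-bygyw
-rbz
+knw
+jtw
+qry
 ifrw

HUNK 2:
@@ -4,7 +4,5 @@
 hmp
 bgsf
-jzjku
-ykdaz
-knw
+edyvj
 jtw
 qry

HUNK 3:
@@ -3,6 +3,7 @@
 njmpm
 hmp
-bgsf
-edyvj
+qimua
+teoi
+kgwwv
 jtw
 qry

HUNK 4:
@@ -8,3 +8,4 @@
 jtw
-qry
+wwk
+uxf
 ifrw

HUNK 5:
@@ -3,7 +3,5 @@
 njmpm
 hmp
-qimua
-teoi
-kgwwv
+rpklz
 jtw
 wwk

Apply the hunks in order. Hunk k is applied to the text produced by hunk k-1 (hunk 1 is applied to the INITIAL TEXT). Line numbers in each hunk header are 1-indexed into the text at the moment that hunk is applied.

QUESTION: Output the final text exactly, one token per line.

Answer: azk
mzvu
njmpm
hmp
rpklz
jtw
wwk
uxf
ifrw

Derivation:
Hunk 1: at line 7 remove [slb,bygyw,rbz] add [knw,jtw,qry] -> 11 lines: azk mzvu njmpm hmp bgsf jzjku ykdaz knw jtw qry ifrw
Hunk 2: at line 4 remove [jzjku,ykdaz,knw] add [edyvj] -> 9 lines: azk mzvu njmpm hmp bgsf edyvj jtw qry ifrw
Hunk 3: at line 3 remove [bgsf,edyvj] add [qimua,teoi,kgwwv] -> 10 lines: azk mzvu njmpm hmp qimua teoi kgwwv jtw qry ifrw
Hunk 4: at line 8 remove [qry] add [wwk,uxf] -> 11 lines: azk mzvu njmpm hmp qimua teoi kgwwv jtw wwk uxf ifrw
Hunk 5: at line 3 remove [qimua,teoi,kgwwv] add [rpklz] -> 9 lines: azk mzvu njmpm hmp rpklz jtw wwk uxf ifrw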